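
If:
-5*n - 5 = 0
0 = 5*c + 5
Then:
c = -1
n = -1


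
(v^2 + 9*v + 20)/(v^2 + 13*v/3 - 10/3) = 3*(v + 4)/(3*v - 2)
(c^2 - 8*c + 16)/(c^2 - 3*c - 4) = (c - 4)/(c + 1)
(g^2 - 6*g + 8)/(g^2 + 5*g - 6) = (g^2 - 6*g + 8)/(g^2 + 5*g - 6)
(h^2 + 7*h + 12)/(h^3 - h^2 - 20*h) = (h + 3)/(h*(h - 5))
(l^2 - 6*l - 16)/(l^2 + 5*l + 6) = (l - 8)/(l + 3)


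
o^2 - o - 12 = (o - 4)*(o + 3)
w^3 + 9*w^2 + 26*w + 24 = (w + 2)*(w + 3)*(w + 4)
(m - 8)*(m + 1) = m^2 - 7*m - 8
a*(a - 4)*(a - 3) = a^3 - 7*a^2 + 12*a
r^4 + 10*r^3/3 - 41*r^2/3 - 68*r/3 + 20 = (r - 3)*(r - 2/3)*(r + 2)*(r + 5)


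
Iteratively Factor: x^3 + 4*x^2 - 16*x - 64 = (x + 4)*(x^2 - 16) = (x + 4)^2*(x - 4)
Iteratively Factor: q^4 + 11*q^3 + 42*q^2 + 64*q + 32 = (q + 1)*(q^3 + 10*q^2 + 32*q + 32) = (q + 1)*(q + 4)*(q^2 + 6*q + 8) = (q + 1)*(q + 4)^2*(q + 2)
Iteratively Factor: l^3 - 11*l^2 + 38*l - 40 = (l - 5)*(l^2 - 6*l + 8) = (l - 5)*(l - 2)*(l - 4)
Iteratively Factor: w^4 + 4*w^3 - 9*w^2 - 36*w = (w + 4)*(w^3 - 9*w) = (w + 3)*(w + 4)*(w^2 - 3*w) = w*(w + 3)*(w + 4)*(w - 3)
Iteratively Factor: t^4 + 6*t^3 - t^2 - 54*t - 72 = (t + 4)*(t^3 + 2*t^2 - 9*t - 18) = (t + 3)*(t + 4)*(t^2 - t - 6) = (t + 2)*(t + 3)*(t + 4)*(t - 3)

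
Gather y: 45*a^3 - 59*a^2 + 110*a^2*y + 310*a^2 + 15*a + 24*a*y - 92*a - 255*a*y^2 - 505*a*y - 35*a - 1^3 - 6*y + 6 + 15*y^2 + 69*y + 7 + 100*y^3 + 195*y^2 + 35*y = 45*a^3 + 251*a^2 - 112*a + 100*y^3 + y^2*(210 - 255*a) + y*(110*a^2 - 481*a + 98) + 12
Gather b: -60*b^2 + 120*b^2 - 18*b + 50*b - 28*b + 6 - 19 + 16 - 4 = 60*b^2 + 4*b - 1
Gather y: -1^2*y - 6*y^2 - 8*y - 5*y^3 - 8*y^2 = -5*y^3 - 14*y^2 - 9*y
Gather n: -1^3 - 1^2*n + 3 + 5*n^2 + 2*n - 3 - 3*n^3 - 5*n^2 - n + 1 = -3*n^3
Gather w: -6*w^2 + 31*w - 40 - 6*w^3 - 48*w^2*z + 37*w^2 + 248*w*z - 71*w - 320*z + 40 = -6*w^3 + w^2*(31 - 48*z) + w*(248*z - 40) - 320*z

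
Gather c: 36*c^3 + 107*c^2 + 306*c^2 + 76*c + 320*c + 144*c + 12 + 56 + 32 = 36*c^3 + 413*c^2 + 540*c + 100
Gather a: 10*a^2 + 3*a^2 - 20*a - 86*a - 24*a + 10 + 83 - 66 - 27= 13*a^2 - 130*a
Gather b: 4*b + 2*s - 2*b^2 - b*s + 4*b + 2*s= -2*b^2 + b*(8 - s) + 4*s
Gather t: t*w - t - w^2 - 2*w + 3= t*(w - 1) - w^2 - 2*w + 3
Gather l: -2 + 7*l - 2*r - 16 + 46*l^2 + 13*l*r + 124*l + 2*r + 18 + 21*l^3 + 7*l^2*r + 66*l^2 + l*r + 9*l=21*l^3 + l^2*(7*r + 112) + l*(14*r + 140)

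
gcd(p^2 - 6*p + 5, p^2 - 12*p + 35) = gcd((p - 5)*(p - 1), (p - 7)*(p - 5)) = p - 5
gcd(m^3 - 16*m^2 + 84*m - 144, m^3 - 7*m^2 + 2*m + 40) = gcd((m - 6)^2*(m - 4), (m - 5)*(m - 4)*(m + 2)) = m - 4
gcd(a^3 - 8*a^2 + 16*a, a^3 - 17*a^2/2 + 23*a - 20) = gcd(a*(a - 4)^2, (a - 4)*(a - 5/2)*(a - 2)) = a - 4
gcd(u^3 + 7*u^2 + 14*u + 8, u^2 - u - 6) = u + 2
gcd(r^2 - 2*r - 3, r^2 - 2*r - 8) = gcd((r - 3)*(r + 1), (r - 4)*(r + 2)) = 1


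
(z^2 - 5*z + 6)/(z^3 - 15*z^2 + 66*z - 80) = (z - 3)/(z^2 - 13*z + 40)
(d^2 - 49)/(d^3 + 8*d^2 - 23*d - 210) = (d - 7)/(d^2 + d - 30)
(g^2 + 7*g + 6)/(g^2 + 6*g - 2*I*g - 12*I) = (g + 1)/(g - 2*I)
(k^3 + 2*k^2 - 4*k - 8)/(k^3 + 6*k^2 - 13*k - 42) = (k^2 - 4)/(k^2 + 4*k - 21)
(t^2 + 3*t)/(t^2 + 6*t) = (t + 3)/(t + 6)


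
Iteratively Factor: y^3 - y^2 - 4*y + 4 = (y - 2)*(y^2 + y - 2) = (y - 2)*(y + 2)*(y - 1)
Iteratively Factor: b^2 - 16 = (b - 4)*(b + 4)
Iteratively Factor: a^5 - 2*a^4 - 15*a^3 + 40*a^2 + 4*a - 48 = (a + 1)*(a^4 - 3*a^3 - 12*a^2 + 52*a - 48) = (a - 2)*(a + 1)*(a^3 - a^2 - 14*a + 24) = (a - 2)^2*(a + 1)*(a^2 + a - 12) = (a - 2)^2*(a + 1)*(a + 4)*(a - 3)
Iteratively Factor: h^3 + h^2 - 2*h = (h - 1)*(h^2 + 2*h) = h*(h - 1)*(h + 2)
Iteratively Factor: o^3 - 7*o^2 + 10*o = (o)*(o^2 - 7*o + 10) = o*(o - 2)*(o - 5)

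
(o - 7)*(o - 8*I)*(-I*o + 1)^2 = -o^4 + 7*o^3 + 6*I*o^3 - 15*o^2 - 42*I*o^2 + 105*o - 8*I*o + 56*I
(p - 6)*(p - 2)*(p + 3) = p^3 - 5*p^2 - 12*p + 36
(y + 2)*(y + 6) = y^2 + 8*y + 12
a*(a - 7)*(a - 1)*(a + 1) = a^4 - 7*a^3 - a^2 + 7*a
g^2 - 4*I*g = g*(g - 4*I)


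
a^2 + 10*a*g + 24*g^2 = (a + 4*g)*(a + 6*g)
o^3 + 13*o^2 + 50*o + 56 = (o + 2)*(o + 4)*(o + 7)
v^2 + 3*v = v*(v + 3)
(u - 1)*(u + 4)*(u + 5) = u^3 + 8*u^2 + 11*u - 20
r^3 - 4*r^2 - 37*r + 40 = (r - 8)*(r - 1)*(r + 5)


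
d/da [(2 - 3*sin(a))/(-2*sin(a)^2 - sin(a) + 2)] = (-6*sin(a)^2 + 8*sin(a) - 4)*cos(a)/(sin(a) - cos(2*a) - 1)^2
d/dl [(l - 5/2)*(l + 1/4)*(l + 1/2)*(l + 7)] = 4*l^3 + 63*l^2/4 - 28*l - 201/16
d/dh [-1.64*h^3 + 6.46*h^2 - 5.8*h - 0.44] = -4.92*h^2 + 12.92*h - 5.8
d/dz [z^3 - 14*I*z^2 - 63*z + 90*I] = 3*z^2 - 28*I*z - 63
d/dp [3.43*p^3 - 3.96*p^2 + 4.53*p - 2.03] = 10.29*p^2 - 7.92*p + 4.53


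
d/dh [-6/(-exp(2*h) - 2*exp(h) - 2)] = -12*(exp(h) + 1)*exp(h)/(exp(2*h) + 2*exp(h) + 2)^2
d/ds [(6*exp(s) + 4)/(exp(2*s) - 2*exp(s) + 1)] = (-6*exp(s) - 14)*exp(s)/(exp(3*s) - 3*exp(2*s) + 3*exp(s) - 1)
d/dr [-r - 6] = -1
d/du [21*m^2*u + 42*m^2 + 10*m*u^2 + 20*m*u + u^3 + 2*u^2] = 21*m^2 + 20*m*u + 20*m + 3*u^2 + 4*u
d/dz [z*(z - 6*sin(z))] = -6*z*cos(z) + 2*z - 6*sin(z)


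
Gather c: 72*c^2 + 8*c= 72*c^2 + 8*c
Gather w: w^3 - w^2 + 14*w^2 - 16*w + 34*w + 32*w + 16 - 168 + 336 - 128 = w^3 + 13*w^2 + 50*w + 56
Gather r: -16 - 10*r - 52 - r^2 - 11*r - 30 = -r^2 - 21*r - 98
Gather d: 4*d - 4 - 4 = 4*d - 8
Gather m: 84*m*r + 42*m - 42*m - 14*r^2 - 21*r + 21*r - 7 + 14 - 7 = 84*m*r - 14*r^2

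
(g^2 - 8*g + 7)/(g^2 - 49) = (g - 1)/(g + 7)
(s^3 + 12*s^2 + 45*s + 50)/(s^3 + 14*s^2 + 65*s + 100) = (s + 2)/(s + 4)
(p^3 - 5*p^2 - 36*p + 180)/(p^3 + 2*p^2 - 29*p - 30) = (p - 6)/(p + 1)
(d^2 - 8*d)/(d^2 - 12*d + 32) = d/(d - 4)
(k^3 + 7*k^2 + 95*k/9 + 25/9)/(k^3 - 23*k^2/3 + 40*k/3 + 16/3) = (3*k^2 + 20*k + 25)/(3*(k^2 - 8*k + 16))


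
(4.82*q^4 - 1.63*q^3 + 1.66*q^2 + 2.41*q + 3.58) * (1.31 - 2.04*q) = -9.8328*q^5 + 9.6394*q^4 - 5.5217*q^3 - 2.7418*q^2 - 4.1461*q + 4.6898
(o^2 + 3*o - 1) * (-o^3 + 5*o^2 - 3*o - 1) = -o^5 + 2*o^4 + 13*o^3 - 15*o^2 + 1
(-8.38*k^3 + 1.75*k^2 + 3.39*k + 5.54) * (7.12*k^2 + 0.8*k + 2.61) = -59.6656*k^5 + 5.756*k^4 + 3.665*k^3 + 46.7243*k^2 + 13.2799*k + 14.4594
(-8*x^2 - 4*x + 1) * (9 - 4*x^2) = 32*x^4 + 16*x^3 - 76*x^2 - 36*x + 9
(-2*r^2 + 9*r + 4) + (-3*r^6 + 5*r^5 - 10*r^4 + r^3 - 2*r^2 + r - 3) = -3*r^6 + 5*r^5 - 10*r^4 + r^3 - 4*r^2 + 10*r + 1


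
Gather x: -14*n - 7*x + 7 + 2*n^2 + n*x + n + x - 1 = 2*n^2 - 13*n + x*(n - 6) + 6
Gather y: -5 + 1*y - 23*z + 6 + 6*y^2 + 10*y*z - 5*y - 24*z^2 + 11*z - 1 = 6*y^2 + y*(10*z - 4) - 24*z^2 - 12*z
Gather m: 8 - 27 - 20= -39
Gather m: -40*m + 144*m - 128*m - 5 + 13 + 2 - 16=-24*m - 6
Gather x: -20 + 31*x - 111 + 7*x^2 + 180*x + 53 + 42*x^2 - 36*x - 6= 49*x^2 + 175*x - 84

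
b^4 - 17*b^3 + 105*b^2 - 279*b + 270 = (b - 6)*(b - 5)*(b - 3)^2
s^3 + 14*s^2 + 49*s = s*(s + 7)^2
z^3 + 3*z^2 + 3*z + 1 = (z + 1)^3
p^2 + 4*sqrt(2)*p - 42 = (p - 3*sqrt(2))*(p + 7*sqrt(2))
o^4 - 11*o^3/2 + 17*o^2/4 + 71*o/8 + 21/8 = (o - 7/2)*(o - 3)*(o + 1/2)^2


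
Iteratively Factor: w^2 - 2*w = (w - 2)*(w)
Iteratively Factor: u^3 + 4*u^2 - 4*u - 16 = (u + 2)*(u^2 + 2*u - 8) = (u - 2)*(u + 2)*(u + 4)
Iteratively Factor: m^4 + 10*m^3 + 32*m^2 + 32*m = (m)*(m^3 + 10*m^2 + 32*m + 32) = m*(m + 4)*(m^2 + 6*m + 8) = m*(m + 2)*(m + 4)*(m + 4)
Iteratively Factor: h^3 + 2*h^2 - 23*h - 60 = (h + 4)*(h^2 - 2*h - 15) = (h - 5)*(h + 4)*(h + 3)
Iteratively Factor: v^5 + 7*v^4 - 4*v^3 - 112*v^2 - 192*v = (v)*(v^4 + 7*v^3 - 4*v^2 - 112*v - 192) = v*(v - 4)*(v^3 + 11*v^2 + 40*v + 48) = v*(v - 4)*(v + 4)*(v^2 + 7*v + 12) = v*(v - 4)*(v + 3)*(v + 4)*(v + 4)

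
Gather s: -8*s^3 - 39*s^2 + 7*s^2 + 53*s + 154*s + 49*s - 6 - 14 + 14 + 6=-8*s^3 - 32*s^2 + 256*s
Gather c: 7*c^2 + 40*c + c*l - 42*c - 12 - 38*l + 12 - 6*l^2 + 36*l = 7*c^2 + c*(l - 2) - 6*l^2 - 2*l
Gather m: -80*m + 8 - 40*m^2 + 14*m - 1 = -40*m^2 - 66*m + 7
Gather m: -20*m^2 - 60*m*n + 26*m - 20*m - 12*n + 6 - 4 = -20*m^2 + m*(6 - 60*n) - 12*n + 2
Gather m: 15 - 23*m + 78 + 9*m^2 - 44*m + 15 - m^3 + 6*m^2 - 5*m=-m^3 + 15*m^2 - 72*m + 108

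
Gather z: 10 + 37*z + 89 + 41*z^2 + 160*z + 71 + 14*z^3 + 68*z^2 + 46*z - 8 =14*z^3 + 109*z^2 + 243*z + 162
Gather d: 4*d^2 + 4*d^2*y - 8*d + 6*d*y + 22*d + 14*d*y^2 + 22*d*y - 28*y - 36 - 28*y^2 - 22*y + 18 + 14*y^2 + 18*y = d^2*(4*y + 4) + d*(14*y^2 + 28*y + 14) - 14*y^2 - 32*y - 18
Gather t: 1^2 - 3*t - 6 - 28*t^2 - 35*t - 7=-28*t^2 - 38*t - 12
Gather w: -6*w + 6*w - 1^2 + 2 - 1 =0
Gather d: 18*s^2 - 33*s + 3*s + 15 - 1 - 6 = 18*s^2 - 30*s + 8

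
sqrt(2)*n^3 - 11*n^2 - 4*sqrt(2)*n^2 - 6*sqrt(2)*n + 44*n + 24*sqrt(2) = (n - 4)*(n - 6*sqrt(2))*(sqrt(2)*n + 1)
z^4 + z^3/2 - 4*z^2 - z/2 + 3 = (z - 3/2)*(z - 1)*(z + 1)*(z + 2)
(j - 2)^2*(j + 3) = j^3 - j^2 - 8*j + 12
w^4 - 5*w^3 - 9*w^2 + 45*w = w*(w - 5)*(w - 3)*(w + 3)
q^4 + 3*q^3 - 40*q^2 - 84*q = q*(q - 6)*(q + 2)*(q + 7)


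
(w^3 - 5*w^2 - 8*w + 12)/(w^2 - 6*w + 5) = (w^2 - 4*w - 12)/(w - 5)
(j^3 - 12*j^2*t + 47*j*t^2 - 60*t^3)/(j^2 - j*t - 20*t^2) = (j^2 - 7*j*t + 12*t^2)/(j + 4*t)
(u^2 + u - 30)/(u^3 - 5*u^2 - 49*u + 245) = (u + 6)/(u^2 - 49)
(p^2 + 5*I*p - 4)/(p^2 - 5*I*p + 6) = (p + 4*I)/(p - 6*I)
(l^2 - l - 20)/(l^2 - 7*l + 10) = (l + 4)/(l - 2)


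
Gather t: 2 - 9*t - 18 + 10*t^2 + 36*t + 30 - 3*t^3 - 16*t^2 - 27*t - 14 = -3*t^3 - 6*t^2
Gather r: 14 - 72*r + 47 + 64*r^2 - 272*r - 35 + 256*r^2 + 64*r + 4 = 320*r^2 - 280*r + 30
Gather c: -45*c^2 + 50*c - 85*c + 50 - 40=-45*c^2 - 35*c + 10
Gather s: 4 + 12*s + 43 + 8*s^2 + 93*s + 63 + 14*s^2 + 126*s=22*s^2 + 231*s + 110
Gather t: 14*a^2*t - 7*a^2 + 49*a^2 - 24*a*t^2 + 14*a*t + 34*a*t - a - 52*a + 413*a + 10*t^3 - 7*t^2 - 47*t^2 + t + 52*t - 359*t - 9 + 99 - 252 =42*a^2 + 360*a + 10*t^3 + t^2*(-24*a - 54) + t*(14*a^2 + 48*a - 306) - 162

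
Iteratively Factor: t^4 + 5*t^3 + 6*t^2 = (t)*(t^3 + 5*t^2 + 6*t) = t*(t + 3)*(t^2 + 2*t) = t*(t + 2)*(t + 3)*(t)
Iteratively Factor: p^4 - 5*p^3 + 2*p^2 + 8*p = (p - 4)*(p^3 - p^2 - 2*p) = p*(p - 4)*(p^2 - p - 2) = p*(p - 4)*(p + 1)*(p - 2)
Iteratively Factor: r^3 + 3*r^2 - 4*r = (r + 4)*(r^2 - r) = (r - 1)*(r + 4)*(r)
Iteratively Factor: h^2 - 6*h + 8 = (h - 2)*(h - 4)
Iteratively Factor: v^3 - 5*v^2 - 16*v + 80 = (v - 4)*(v^2 - v - 20) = (v - 5)*(v - 4)*(v + 4)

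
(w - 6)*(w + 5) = w^2 - w - 30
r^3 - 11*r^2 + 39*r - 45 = (r - 5)*(r - 3)^2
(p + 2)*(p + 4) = p^2 + 6*p + 8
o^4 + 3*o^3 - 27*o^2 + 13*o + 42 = (o - 3)*(o - 2)*(o + 1)*(o + 7)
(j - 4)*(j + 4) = j^2 - 16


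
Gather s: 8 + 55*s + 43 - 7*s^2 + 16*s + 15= -7*s^2 + 71*s + 66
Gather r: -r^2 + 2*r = -r^2 + 2*r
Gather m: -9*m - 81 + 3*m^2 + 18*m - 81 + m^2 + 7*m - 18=4*m^2 + 16*m - 180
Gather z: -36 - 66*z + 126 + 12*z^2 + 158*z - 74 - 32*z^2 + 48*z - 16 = -20*z^2 + 140*z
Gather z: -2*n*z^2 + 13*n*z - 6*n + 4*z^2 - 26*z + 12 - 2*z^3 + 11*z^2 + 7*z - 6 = -6*n - 2*z^3 + z^2*(15 - 2*n) + z*(13*n - 19) + 6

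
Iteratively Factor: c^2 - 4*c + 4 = (c - 2)*(c - 2)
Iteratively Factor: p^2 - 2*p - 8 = (p - 4)*(p + 2)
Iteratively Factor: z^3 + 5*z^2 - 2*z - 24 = (z - 2)*(z^2 + 7*z + 12) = (z - 2)*(z + 4)*(z + 3)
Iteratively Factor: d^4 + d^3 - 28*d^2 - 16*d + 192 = (d + 4)*(d^3 - 3*d^2 - 16*d + 48) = (d + 4)^2*(d^2 - 7*d + 12) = (d - 3)*(d + 4)^2*(d - 4)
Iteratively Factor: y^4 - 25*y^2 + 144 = (y - 3)*(y^3 + 3*y^2 - 16*y - 48) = (y - 3)*(y + 3)*(y^2 - 16) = (y - 4)*(y - 3)*(y + 3)*(y + 4)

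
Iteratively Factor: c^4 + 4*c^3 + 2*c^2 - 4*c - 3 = (c + 1)*(c^3 + 3*c^2 - c - 3) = (c + 1)^2*(c^2 + 2*c - 3) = (c + 1)^2*(c + 3)*(c - 1)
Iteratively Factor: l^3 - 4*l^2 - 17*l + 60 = (l - 5)*(l^2 + l - 12) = (l - 5)*(l + 4)*(l - 3)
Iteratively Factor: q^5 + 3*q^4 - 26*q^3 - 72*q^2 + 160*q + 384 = (q + 4)*(q^4 - q^3 - 22*q^2 + 16*q + 96) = (q - 3)*(q + 4)*(q^3 + 2*q^2 - 16*q - 32) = (q - 3)*(q + 2)*(q + 4)*(q^2 - 16) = (q - 4)*(q - 3)*(q + 2)*(q + 4)*(q + 4)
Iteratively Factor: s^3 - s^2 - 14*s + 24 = (s - 3)*(s^2 + 2*s - 8) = (s - 3)*(s + 4)*(s - 2)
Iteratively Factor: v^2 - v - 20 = (v - 5)*(v + 4)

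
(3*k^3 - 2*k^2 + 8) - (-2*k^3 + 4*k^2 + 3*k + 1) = 5*k^3 - 6*k^2 - 3*k + 7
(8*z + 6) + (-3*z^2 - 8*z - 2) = 4 - 3*z^2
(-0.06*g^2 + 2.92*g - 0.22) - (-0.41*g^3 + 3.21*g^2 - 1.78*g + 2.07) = 0.41*g^3 - 3.27*g^2 + 4.7*g - 2.29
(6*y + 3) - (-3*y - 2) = 9*y + 5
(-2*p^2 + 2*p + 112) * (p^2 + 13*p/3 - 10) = -2*p^4 - 20*p^3/3 + 422*p^2/3 + 1396*p/3 - 1120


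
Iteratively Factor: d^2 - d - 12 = (d + 3)*(d - 4)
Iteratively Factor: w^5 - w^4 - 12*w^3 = (w)*(w^4 - w^3 - 12*w^2) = w^2*(w^3 - w^2 - 12*w) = w^2*(w + 3)*(w^2 - 4*w) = w^3*(w + 3)*(w - 4)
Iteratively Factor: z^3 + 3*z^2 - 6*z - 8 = (z + 1)*(z^2 + 2*z - 8) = (z - 2)*(z + 1)*(z + 4)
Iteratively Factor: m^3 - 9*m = (m - 3)*(m^2 + 3*m) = m*(m - 3)*(m + 3)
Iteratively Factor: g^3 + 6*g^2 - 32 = (g + 4)*(g^2 + 2*g - 8) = (g + 4)^2*(g - 2)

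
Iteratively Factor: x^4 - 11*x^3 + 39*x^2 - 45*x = (x)*(x^3 - 11*x^2 + 39*x - 45) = x*(x - 3)*(x^2 - 8*x + 15) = x*(x - 3)^2*(x - 5)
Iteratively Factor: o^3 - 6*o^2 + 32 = (o - 4)*(o^2 - 2*o - 8) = (o - 4)^2*(o + 2)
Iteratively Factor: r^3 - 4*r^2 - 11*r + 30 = (r - 2)*(r^2 - 2*r - 15) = (r - 2)*(r + 3)*(r - 5)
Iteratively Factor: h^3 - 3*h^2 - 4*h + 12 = (h + 2)*(h^2 - 5*h + 6) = (h - 3)*(h + 2)*(h - 2)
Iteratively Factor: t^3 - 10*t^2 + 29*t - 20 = (t - 1)*(t^2 - 9*t + 20) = (t - 4)*(t - 1)*(t - 5)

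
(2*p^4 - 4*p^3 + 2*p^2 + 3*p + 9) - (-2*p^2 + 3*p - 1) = 2*p^4 - 4*p^3 + 4*p^2 + 10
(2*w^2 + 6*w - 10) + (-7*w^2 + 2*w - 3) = -5*w^2 + 8*w - 13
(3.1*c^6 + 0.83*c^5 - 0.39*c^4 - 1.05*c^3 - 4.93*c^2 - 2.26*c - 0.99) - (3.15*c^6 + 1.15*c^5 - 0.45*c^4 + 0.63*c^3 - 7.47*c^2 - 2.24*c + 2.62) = -0.0499999999999998*c^6 - 0.32*c^5 + 0.06*c^4 - 1.68*c^3 + 2.54*c^2 - 0.0199999999999996*c - 3.61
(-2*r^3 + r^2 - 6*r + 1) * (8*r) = -16*r^4 + 8*r^3 - 48*r^2 + 8*r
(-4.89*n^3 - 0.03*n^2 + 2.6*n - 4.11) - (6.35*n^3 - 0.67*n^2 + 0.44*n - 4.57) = -11.24*n^3 + 0.64*n^2 + 2.16*n + 0.46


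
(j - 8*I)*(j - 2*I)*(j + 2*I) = j^3 - 8*I*j^2 + 4*j - 32*I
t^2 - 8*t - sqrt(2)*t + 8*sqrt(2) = (t - 8)*(t - sqrt(2))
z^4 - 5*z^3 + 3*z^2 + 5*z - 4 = (z - 4)*(z - 1)^2*(z + 1)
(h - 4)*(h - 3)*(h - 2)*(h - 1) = h^4 - 10*h^3 + 35*h^2 - 50*h + 24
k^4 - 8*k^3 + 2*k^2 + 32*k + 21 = (k - 7)*(k - 3)*(k + 1)^2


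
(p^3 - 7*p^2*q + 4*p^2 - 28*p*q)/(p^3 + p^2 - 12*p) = (p - 7*q)/(p - 3)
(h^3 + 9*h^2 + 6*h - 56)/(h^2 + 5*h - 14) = h + 4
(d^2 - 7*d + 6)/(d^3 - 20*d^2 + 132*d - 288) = (d - 1)/(d^2 - 14*d + 48)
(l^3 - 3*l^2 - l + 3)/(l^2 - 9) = (l^2 - 1)/(l + 3)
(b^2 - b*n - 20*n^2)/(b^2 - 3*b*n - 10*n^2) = (b + 4*n)/(b + 2*n)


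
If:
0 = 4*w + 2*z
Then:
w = -z/2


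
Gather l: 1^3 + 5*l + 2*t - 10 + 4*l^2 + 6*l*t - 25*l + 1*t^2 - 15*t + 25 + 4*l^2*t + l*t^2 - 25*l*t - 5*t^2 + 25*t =l^2*(4*t + 4) + l*(t^2 - 19*t - 20) - 4*t^2 + 12*t + 16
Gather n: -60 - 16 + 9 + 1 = -66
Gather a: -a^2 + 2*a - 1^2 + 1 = -a^2 + 2*a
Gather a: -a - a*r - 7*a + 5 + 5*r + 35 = a*(-r - 8) + 5*r + 40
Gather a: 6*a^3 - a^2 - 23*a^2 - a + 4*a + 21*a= 6*a^3 - 24*a^2 + 24*a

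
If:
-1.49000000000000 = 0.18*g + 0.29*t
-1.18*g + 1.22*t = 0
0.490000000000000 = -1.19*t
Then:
No Solution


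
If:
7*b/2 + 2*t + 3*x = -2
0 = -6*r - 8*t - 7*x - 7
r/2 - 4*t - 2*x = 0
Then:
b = -53*x/98 - 1/2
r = -3*x/7 - 1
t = -31*x/56 - 1/8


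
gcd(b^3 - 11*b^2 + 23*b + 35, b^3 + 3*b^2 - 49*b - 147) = b - 7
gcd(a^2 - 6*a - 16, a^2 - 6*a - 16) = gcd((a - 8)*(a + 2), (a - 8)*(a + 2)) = a^2 - 6*a - 16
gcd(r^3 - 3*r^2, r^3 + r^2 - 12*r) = r^2 - 3*r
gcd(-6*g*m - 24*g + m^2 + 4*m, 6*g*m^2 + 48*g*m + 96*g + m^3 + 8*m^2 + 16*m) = m + 4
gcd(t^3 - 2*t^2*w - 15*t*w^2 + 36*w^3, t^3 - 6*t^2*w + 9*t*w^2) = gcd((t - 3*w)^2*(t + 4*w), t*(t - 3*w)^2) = t^2 - 6*t*w + 9*w^2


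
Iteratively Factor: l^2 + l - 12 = (l + 4)*(l - 3)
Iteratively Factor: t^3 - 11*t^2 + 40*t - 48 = (t - 4)*(t^2 - 7*t + 12) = (t - 4)*(t - 3)*(t - 4)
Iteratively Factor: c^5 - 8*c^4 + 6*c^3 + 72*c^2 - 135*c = (c + 3)*(c^4 - 11*c^3 + 39*c^2 - 45*c) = (c - 3)*(c + 3)*(c^3 - 8*c^2 + 15*c) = c*(c - 3)*(c + 3)*(c^2 - 8*c + 15) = c*(c - 5)*(c - 3)*(c + 3)*(c - 3)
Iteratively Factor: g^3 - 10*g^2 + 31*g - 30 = (g - 2)*(g^2 - 8*g + 15) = (g - 5)*(g - 2)*(g - 3)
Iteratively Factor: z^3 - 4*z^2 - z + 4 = (z - 1)*(z^2 - 3*z - 4) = (z - 1)*(z + 1)*(z - 4)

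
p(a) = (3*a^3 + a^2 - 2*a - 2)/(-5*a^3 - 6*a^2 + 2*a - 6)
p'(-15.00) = 0.00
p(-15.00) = -0.64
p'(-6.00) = -0.03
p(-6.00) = -0.71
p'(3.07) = -0.06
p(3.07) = -0.44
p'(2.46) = -0.10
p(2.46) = -0.39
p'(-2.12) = -4.74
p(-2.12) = -2.09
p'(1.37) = -0.37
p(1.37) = -0.18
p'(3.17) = -0.05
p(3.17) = -0.44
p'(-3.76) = -0.12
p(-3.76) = -0.84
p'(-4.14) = -0.08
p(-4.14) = -0.80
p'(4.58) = -0.02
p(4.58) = -0.49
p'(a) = (9*a^2 + 2*a - 2)/(-5*a^3 - 6*a^2 + 2*a - 6) + (15*a^2 + 12*a - 2)*(3*a^3 + a^2 - 2*a - 2)/(-5*a^3 - 6*a^2 + 2*a - 6)^2 = (-13*a^4 - 8*a^3 - 94*a^2 - 36*a + 16)/(25*a^6 + 60*a^5 + 16*a^4 + 36*a^3 + 76*a^2 - 24*a + 36)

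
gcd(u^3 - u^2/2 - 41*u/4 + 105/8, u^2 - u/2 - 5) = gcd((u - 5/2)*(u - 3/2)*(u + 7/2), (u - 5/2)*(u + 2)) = u - 5/2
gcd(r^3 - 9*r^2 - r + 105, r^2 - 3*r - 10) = r - 5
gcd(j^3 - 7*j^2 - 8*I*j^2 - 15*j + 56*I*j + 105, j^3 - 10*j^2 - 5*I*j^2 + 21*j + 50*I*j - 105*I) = j^2 + j*(-7 - 5*I) + 35*I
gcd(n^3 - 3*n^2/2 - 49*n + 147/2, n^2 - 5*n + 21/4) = n - 3/2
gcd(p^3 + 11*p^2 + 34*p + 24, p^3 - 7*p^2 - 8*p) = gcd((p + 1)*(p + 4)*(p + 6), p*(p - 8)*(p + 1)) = p + 1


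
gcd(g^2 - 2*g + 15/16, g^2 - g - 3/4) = 1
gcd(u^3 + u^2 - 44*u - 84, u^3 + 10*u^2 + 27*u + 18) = u + 6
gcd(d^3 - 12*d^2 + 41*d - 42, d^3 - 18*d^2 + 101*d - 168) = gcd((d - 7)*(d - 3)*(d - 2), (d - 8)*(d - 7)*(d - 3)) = d^2 - 10*d + 21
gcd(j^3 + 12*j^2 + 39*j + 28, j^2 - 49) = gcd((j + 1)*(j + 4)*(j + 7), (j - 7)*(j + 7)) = j + 7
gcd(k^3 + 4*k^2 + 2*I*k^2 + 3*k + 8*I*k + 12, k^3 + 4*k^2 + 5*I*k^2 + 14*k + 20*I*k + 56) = k + 4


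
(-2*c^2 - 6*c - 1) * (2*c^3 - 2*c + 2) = -4*c^5 - 12*c^4 + 2*c^3 + 8*c^2 - 10*c - 2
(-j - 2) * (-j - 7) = j^2 + 9*j + 14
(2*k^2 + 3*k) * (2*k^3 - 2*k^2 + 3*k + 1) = 4*k^5 + 2*k^4 + 11*k^2 + 3*k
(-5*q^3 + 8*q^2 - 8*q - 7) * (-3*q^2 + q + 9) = 15*q^5 - 29*q^4 - 13*q^3 + 85*q^2 - 79*q - 63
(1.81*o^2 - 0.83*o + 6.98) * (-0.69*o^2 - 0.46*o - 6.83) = -1.2489*o^4 - 0.2599*o^3 - 16.7967*o^2 + 2.4581*o - 47.6734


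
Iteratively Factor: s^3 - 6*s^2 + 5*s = (s - 5)*(s^2 - s) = s*(s - 5)*(s - 1)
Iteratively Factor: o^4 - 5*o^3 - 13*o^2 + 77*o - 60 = (o - 3)*(o^3 - 2*o^2 - 19*o + 20) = (o - 3)*(o + 4)*(o^2 - 6*o + 5) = (o - 5)*(o - 3)*(o + 4)*(o - 1)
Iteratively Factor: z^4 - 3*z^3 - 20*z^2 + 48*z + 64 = (z + 4)*(z^3 - 7*z^2 + 8*z + 16) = (z + 1)*(z + 4)*(z^2 - 8*z + 16) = (z - 4)*(z + 1)*(z + 4)*(z - 4)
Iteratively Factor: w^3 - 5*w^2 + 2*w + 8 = (w + 1)*(w^2 - 6*w + 8) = (w - 2)*(w + 1)*(w - 4)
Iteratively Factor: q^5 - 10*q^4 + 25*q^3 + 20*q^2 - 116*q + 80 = (q + 2)*(q^4 - 12*q^3 + 49*q^2 - 78*q + 40) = (q - 5)*(q + 2)*(q^3 - 7*q^2 + 14*q - 8) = (q - 5)*(q - 4)*(q + 2)*(q^2 - 3*q + 2) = (q - 5)*(q - 4)*(q - 1)*(q + 2)*(q - 2)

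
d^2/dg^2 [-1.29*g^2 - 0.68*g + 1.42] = -2.58000000000000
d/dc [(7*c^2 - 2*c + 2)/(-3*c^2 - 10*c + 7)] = 2*(-38*c^2 + 55*c + 3)/(9*c^4 + 60*c^3 + 58*c^2 - 140*c + 49)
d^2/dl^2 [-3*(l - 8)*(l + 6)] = -6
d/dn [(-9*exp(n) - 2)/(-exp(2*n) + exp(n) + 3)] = (-(2*exp(n) - 1)*(9*exp(n) + 2) + 9*exp(2*n) - 9*exp(n) - 27)*exp(n)/(-exp(2*n) + exp(n) + 3)^2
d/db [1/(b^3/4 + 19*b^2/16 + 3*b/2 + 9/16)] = 32*(-6*b^2 - 19*b - 12)/(4*b^3 + 19*b^2 + 24*b + 9)^2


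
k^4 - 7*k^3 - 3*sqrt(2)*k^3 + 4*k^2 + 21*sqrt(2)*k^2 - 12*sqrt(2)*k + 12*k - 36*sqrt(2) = (k - 6)*(k - 2)*(k + 1)*(k - 3*sqrt(2))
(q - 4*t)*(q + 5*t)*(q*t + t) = q^3*t + q^2*t^2 + q^2*t - 20*q*t^3 + q*t^2 - 20*t^3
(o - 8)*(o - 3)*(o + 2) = o^3 - 9*o^2 + 2*o + 48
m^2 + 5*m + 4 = (m + 1)*(m + 4)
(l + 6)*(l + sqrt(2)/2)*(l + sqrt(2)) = l^3 + 3*sqrt(2)*l^2/2 + 6*l^2 + l + 9*sqrt(2)*l + 6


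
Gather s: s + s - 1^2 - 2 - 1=2*s - 4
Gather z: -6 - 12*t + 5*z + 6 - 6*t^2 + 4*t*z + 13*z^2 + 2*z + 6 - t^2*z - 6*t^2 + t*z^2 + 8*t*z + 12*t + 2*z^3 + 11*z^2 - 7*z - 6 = -12*t^2 + 2*z^3 + z^2*(t + 24) + z*(-t^2 + 12*t)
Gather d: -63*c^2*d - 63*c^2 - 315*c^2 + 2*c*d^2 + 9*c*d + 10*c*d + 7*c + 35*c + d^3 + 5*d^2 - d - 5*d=-378*c^2 + 42*c + d^3 + d^2*(2*c + 5) + d*(-63*c^2 + 19*c - 6)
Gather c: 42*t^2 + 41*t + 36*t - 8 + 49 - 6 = 42*t^2 + 77*t + 35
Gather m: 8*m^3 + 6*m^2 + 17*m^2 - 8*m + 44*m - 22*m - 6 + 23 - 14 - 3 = 8*m^3 + 23*m^2 + 14*m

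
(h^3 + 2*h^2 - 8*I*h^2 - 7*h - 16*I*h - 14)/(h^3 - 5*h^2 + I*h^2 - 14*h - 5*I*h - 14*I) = (h^2 - 8*I*h - 7)/(h^2 + h*(-7 + I) - 7*I)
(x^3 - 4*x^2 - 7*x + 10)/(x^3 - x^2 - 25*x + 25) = (x + 2)/(x + 5)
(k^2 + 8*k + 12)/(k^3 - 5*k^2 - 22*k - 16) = (k + 6)/(k^2 - 7*k - 8)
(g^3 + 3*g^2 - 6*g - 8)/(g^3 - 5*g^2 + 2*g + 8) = (g + 4)/(g - 4)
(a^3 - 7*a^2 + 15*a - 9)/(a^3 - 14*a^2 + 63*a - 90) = (a^2 - 4*a + 3)/(a^2 - 11*a + 30)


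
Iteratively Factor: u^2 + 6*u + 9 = (u + 3)*(u + 3)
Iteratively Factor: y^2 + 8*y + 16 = (y + 4)*(y + 4)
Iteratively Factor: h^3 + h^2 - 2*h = (h)*(h^2 + h - 2) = h*(h + 2)*(h - 1)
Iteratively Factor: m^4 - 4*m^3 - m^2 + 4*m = (m - 4)*(m^3 - m) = m*(m - 4)*(m^2 - 1) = m*(m - 4)*(m + 1)*(m - 1)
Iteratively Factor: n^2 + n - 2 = (n - 1)*(n + 2)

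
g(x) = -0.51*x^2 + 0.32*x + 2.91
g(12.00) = -66.69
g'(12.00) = -11.92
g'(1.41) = -1.12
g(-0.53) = 2.60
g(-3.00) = -2.64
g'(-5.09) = 5.51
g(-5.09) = -11.93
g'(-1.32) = 1.67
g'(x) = 0.32 - 1.02*x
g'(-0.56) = 0.89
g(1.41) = 2.35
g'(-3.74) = 4.13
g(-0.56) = 2.57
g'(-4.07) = 4.47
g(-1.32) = 1.60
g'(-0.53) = 0.86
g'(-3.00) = 3.38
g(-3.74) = -5.42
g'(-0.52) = 0.85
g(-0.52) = 2.61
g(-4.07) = -6.84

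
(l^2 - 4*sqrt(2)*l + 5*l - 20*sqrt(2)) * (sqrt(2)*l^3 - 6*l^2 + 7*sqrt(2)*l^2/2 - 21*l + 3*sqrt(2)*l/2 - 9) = sqrt(2)*l^5 - 14*l^4 + 17*sqrt(2)*l^4/2 - 119*l^3 + 43*sqrt(2)*l^3 - 266*l^2 + 423*sqrt(2)*l^2/2 - 105*l + 456*sqrt(2)*l + 180*sqrt(2)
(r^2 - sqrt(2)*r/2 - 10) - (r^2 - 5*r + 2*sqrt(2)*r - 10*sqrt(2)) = -5*sqrt(2)*r/2 + 5*r - 10 + 10*sqrt(2)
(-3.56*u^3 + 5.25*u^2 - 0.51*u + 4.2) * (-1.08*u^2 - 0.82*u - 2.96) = 3.8448*u^5 - 2.7508*u^4 + 6.7834*u^3 - 19.6578*u^2 - 1.9344*u - 12.432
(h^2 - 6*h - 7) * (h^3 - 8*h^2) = h^5 - 14*h^4 + 41*h^3 + 56*h^2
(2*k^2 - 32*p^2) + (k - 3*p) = 2*k^2 + k - 32*p^2 - 3*p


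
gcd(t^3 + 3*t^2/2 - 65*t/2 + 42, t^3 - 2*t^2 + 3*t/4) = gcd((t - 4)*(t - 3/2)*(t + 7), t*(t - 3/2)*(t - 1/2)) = t - 3/2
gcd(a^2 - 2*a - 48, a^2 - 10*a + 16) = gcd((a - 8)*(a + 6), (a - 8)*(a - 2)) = a - 8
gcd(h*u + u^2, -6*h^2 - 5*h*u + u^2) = h + u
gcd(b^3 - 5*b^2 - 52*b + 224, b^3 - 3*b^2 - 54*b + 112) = b^2 - b - 56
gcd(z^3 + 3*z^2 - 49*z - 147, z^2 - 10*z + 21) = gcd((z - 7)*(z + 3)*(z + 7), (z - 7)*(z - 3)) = z - 7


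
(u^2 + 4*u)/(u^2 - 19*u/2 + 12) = 2*u*(u + 4)/(2*u^2 - 19*u + 24)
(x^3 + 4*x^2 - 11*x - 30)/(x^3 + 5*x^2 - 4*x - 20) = (x - 3)/(x - 2)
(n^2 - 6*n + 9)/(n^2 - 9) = (n - 3)/(n + 3)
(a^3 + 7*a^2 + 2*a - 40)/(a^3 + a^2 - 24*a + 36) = (a^2 + 9*a + 20)/(a^2 + 3*a - 18)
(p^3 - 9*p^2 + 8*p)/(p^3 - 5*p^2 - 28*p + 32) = p/(p + 4)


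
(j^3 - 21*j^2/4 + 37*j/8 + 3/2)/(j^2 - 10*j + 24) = (8*j^2 - 10*j - 3)/(8*(j - 6))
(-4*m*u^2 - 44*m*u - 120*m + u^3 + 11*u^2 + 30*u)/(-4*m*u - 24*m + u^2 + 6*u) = u + 5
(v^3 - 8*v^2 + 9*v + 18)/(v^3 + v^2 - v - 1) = (v^2 - 9*v + 18)/(v^2 - 1)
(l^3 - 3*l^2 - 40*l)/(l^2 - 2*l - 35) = l*(l - 8)/(l - 7)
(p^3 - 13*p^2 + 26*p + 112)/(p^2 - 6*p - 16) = p - 7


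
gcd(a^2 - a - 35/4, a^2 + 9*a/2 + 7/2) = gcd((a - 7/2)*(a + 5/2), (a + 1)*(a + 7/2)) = 1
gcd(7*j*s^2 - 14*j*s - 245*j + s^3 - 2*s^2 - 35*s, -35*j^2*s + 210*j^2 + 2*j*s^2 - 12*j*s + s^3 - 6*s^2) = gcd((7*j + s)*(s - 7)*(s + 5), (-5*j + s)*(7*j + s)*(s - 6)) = 7*j + s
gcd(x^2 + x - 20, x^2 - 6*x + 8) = x - 4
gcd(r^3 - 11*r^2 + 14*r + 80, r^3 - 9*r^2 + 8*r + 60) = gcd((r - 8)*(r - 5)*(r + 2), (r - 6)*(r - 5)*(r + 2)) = r^2 - 3*r - 10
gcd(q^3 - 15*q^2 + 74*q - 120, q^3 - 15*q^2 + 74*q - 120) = q^3 - 15*q^2 + 74*q - 120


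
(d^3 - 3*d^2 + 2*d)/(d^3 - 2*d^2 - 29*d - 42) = d*(-d^2 + 3*d - 2)/(-d^3 + 2*d^2 + 29*d + 42)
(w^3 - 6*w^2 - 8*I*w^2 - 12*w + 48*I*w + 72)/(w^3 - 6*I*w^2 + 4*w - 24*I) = (w - 6)/(w + 2*I)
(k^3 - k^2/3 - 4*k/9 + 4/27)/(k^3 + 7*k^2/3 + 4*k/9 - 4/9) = (k - 2/3)/(k + 2)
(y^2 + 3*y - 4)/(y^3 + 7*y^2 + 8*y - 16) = 1/(y + 4)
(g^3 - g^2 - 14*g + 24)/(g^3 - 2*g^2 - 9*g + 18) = (g + 4)/(g + 3)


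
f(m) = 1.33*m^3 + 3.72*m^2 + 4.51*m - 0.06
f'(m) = 3.99*m^2 + 7.44*m + 4.51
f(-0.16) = -0.69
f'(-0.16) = 3.42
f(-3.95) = -41.80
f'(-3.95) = 37.38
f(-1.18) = -2.39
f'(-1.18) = 1.29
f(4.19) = 181.98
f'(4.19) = 105.73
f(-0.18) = -0.76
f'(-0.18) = 3.30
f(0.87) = 7.56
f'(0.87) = 14.00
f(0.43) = 2.67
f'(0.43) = 8.45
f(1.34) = 15.86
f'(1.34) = 21.64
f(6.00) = 448.20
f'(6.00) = 192.79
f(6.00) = 448.20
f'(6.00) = 192.79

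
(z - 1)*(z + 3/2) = z^2 + z/2 - 3/2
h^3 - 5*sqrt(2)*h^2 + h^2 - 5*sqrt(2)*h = h*(h + 1)*(h - 5*sqrt(2))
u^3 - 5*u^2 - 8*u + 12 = (u - 6)*(u - 1)*(u + 2)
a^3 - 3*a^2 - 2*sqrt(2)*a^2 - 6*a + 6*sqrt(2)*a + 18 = (a - 3)*(a - 3*sqrt(2))*(a + sqrt(2))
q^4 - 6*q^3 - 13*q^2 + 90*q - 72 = (q - 6)*(q - 3)*(q - 1)*(q + 4)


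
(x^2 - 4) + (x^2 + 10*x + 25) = 2*x^2 + 10*x + 21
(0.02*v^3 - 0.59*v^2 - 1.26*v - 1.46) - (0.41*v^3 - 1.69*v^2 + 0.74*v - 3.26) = -0.39*v^3 + 1.1*v^2 - 2.0*v + 1.8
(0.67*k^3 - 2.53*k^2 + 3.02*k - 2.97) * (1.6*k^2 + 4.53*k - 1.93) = 1.072*k^5 - 1.0129*k^4 - 7.922*k^3 + 13.8115*k^2 - 19.2827*k + 5.7321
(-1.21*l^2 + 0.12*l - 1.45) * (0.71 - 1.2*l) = 1.452*l^3 - 1.0031*l^2 + 1.8252*l - 1.0295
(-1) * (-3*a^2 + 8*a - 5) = 3*a^2 - 8*a + 5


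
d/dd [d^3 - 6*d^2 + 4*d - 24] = 3*d^2 - 12*d + 4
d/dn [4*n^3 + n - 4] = 12*n^2 + 1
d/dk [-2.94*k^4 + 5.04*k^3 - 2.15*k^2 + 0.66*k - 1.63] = -11.76*k^3 + 15.12*k^2 - 4.3*k + 0.66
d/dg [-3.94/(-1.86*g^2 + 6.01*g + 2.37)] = (23.6794 - 14.6568*g)/(-1.86*g^2 + 6.01*g + 2.37)^2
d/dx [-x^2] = -2*x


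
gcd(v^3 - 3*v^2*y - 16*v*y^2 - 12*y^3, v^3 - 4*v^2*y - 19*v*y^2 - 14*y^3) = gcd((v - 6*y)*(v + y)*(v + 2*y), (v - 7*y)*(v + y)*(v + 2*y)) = v^2 + 3*v*y + 2*y^2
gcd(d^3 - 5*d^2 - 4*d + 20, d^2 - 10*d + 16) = d - 2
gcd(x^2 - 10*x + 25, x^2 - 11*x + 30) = x - 5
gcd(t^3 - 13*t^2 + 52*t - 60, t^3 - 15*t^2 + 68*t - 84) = t^2 - 8*t + 12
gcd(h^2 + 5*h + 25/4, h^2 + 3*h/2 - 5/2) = h + 5/2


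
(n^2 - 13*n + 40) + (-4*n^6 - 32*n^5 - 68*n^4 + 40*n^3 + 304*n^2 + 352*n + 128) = -4*n^6 - 32*n^5 - 68*n^4 + 40*n^3 + 305*n^2 + 339*n + 168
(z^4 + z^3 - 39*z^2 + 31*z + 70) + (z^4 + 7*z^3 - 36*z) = 2*z^4 + 8*z^3 - 39*z^2 - 5*z + 70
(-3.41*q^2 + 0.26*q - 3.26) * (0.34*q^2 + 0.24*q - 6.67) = -1.1594*q^4 - 0.73*q^3 + 21.6987*q^2 - 2.5166*q + 21.7442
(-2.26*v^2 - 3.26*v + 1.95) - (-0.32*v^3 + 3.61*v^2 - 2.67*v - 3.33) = 0.32*v^3 - 5.87*v^2 - 0.59*v + 5.28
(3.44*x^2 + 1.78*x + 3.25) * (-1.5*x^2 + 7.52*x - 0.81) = -5.16*x^4 + 23.1988*x^3 + 5.7242*x^2 + 22.9982*x - 2.6325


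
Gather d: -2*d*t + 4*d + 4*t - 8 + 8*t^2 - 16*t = d*(4 - 2*t) + 8*t^2 - 12*t - 8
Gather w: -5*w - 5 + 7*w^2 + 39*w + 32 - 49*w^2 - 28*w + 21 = -42*w^2 + 6*w + 48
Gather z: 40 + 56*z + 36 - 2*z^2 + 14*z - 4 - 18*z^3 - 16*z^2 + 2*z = -18*z^3 - 18*z^2 + 72*z + 72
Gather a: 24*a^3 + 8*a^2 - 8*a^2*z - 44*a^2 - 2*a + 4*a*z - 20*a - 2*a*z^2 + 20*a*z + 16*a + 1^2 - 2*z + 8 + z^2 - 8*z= 24*a^3 + a^2*(-8*z - 36) + a*(-2*z^2 + 24*z - 6) + z^2 - 10*z + 9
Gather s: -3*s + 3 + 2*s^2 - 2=2*s^2 - 3*s + 1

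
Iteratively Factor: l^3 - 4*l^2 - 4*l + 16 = (l - 2)*(l^2 - 2*l - 8) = (l - 2)*(l + 2)*(l - 4)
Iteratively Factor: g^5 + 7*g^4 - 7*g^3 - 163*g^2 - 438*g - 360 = (g + 2)*(g^4 + 5*g^3 - 17*g^2 - 129*g - 180) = (g + 2)*(g + 3)*(g^3 + 2*g^2 - 23*g - 60) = (g - 5)*(g + 2)*(g + 3)*(g^2 + 7*g + 12) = (g - 5)*(g + 2)*(g + 3)^2*(g + 4)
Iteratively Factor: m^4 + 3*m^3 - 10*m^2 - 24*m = (m)*(m^3 + 3*m^2 - 10*m - 24) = m*(m - 3)*(m^2 + 6*m + 8) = m*(m - 3)*(m + 4)*(m + 2)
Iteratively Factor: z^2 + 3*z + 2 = (z + 1)*(z + 2)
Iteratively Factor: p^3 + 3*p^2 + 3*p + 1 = (p + 1)*(p^2 + 2*p + 1) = (p + 1)^2*(p + 1)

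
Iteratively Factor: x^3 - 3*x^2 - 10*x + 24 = (x - 4)*(x^2 + x - 6) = (x - 4)*(x + 3)*(x - 2)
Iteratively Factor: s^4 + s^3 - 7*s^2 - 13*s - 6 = (s + 1)*(s^3 - 7*s - 6) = (s + 1)*(s + 2)*(s^2 - 2*s - 3) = (s - 3)*(s + 1)*(s + 2)*(s + 1)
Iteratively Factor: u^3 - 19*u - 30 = (u + 2)*(u^2 - 2*u - 15) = (u - 5)*(u + 2)*(u + 3)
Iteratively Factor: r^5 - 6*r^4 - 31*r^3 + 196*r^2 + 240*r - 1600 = (r - 4)*(r^4 - 2*r^3 - 39*r^2 + 40*r + 400) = (r - 5)*(r - 4)*(r^3 + 3*r^2 - 24*r - 80) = (r - 5)^2*(r - 4)*(r^2 + 8*r + 16) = (r - 5)^2*(r - 4)*(r + 4)*(r + 4)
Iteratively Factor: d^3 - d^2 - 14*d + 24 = (d + 4)*(d^2 - 5*d + 6) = (d - 2)*(d + 4)*(d - 3)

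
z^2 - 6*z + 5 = (z - 5)*(z - 1)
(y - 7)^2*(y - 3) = y^3 - 17*y^2 + 91*y - 147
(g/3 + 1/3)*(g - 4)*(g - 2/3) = g^3/3 - 11*g^2/9 - 2*g/3 + 8/9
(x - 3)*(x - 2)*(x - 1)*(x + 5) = x^4 - x^3 - 19*x^2 + 49*x - 30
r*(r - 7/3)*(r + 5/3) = r^3 - 2*r^2/3 - 35*r/9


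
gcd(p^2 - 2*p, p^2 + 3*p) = p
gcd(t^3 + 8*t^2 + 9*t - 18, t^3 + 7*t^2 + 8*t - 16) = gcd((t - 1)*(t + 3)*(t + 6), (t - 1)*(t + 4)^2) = t - 1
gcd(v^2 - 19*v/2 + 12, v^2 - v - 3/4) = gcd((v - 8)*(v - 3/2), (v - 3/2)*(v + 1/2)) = v - 3/2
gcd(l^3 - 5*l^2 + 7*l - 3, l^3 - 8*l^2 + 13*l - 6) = l^2 - 2*l + 1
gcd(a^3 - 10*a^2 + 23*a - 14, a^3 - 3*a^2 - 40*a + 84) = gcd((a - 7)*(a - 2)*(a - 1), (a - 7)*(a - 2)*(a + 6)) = a^2 - 9*a + 14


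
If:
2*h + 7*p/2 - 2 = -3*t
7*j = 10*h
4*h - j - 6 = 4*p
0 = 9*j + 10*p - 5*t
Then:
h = 455/443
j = 650/443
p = -372/443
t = 426/443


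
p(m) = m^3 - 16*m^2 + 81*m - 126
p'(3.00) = 12.00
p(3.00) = 0.00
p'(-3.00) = 204.00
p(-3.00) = -540.00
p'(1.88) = 31.44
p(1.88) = -23.63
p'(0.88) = 55.16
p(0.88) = -66.43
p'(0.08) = 78.46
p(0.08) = -119.62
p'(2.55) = 18.91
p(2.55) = -6.91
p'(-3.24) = 216.17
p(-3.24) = -590.41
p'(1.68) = 35.71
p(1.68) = -30.34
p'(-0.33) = 91.89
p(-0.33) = -154.51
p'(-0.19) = 87.19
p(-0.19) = -141.97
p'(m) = 3*m^2 - 32*m + 81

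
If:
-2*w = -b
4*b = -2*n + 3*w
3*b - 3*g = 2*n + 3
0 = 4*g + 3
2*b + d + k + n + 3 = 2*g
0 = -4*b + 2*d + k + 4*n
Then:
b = 3/22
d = 513/88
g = -3/4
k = -459/44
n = -15/88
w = 3/44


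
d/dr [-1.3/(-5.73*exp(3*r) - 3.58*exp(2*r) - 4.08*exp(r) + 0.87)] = (-22.347*exp(2*r) - 9.308*exp(r) - 5.304)*exp(r)/(5.73*exp(3*r) + 3.58*exp(2*r) + 4.08*exp(r) - 0.87)^2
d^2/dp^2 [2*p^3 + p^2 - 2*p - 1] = 12*p + 2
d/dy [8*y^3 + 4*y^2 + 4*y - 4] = 24*y^2 + 8*y + 4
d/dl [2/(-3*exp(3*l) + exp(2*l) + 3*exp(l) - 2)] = (18*exp(2*l) - 4*exp(l) - 6)*exp(l)/(3*exp(3*l) - exp(2*l) - 3*exp(l) + 2)^2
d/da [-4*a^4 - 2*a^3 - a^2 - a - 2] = -16*a^3 - 6*a^2 - 2*a - 1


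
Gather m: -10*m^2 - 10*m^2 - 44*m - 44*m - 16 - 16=-20*m^2 - 88*m - 32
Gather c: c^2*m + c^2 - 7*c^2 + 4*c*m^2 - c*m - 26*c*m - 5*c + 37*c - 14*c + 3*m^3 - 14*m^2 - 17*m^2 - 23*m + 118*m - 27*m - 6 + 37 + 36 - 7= c^2*(m - 6) + c*(4*m^2 - 27*m + 18) + 3*m^3 - 31*m^2 + 68*m + 60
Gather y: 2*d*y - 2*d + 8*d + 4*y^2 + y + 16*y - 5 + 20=6*d + 4*y^2 + y*(2*d + 17) + 15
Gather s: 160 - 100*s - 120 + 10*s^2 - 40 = 10*s^2 - 100*s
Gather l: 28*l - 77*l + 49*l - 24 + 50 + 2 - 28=0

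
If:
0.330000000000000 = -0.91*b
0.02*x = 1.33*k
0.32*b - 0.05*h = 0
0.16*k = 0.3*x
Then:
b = -0.36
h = -2.32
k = 0.00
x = 0.00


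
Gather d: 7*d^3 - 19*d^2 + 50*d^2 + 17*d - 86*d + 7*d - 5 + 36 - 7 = 7*d^3 + 31*d^2 - 62*d + 24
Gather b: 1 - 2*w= 1 - 2*w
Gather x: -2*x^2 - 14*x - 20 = -2*x^2 - 14*x - 20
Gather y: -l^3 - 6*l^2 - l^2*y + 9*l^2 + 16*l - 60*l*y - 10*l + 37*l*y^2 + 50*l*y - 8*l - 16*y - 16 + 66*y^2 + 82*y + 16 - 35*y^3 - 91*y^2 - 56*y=-l^3 + 3*l^2 - 2*l - 35*y^3 + y^2*(37*l - 25) + y*(-l^2 - 10*l + 10)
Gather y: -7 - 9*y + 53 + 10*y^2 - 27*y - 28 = 10*y^2 - 36*y + 18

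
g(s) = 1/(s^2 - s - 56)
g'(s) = (1 - 2*s)/(s^2 - s - 56)^2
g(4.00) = -0.02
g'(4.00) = -0.00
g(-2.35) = -0.02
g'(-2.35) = 0.00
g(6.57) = -0.05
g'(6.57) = -0.03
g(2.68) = -0.02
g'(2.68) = -0.00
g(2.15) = -0.02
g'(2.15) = -0.00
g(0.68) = -0.02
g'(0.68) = -0.00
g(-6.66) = -0.20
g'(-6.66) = 0.58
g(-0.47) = -0.02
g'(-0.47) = 0.00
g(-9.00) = 0.03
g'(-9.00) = 0.02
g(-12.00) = 0.01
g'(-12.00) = 0.00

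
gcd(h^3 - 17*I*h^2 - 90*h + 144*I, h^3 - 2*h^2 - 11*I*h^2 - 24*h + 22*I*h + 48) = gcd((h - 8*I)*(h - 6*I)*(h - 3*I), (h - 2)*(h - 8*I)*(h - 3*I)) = h^2 - 11*I*h - 24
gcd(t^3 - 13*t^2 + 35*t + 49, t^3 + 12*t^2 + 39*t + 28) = t + 1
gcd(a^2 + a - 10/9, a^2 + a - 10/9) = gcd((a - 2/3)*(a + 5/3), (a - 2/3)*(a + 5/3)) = a^2 + a - 10/9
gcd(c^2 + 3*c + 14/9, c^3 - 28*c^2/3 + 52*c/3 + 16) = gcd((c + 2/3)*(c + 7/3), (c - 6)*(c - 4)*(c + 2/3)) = c + 2/3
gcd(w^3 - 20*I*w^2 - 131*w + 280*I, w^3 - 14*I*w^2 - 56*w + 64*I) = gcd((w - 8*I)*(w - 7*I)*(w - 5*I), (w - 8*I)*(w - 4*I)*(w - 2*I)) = w - 8*I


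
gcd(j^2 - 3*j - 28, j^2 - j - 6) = 1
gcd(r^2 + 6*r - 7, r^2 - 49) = r + 7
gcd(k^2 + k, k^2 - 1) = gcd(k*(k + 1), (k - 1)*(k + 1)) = k + 1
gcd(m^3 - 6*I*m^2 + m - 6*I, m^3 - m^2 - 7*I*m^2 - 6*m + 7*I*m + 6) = m^2 - 7*I*m - 6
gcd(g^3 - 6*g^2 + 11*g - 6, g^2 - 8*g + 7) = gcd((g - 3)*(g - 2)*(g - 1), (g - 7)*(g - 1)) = g - 1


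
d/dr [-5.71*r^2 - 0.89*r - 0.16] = -11.42*r - 0.89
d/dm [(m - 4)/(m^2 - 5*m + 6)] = (m^2 - 5*m - (m - 4)*(2*m - 5) + 6)/(m^2 - 5*m + 6)^2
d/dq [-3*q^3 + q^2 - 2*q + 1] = -9*q^2 + 2*q - 2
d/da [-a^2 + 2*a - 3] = 2 - 2*a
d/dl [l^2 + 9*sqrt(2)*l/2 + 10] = 2*l + 9*sqrt(2)/2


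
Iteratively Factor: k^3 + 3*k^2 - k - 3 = (k + 1)*(k^2 + 2*k - 3) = (k - 1)*(k + 1)*(k + 3)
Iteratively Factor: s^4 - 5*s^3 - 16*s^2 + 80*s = (s)*(s^3 - 5*s^2 - 16*s + 80) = s*(s - 4)*(s^2 - s - 20) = s*(s - 4)*(s + 4)*(s - 5)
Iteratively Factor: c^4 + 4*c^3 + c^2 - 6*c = (c + 2)*(c^3 + 2*c^2 - 3*c) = c*(c + 2)*(c^2 + 2*c - 3) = c*(c + 2)*(c + 3)*(c - 1)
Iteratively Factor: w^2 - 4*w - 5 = (w + 1)*(w - 5)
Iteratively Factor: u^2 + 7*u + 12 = (u + 3)*(u + 4)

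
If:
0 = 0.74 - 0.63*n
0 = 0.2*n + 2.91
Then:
No Solution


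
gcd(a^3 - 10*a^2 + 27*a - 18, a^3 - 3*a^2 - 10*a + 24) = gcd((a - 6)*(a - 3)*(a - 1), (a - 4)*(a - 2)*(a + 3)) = 1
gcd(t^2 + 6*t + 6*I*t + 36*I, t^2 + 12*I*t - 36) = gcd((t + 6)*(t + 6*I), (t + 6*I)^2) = t + 6*I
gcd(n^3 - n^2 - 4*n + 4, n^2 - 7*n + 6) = n - 1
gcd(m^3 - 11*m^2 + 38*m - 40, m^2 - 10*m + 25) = m - 5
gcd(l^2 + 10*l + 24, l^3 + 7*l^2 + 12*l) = l + 4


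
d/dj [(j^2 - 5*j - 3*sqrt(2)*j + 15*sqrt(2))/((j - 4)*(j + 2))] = (3*j^2 + 3*sqrt(2)*j^2 - 30*sqrt(2)*j - 16*j + 40 + 54*sqrt(2))/(j^4 - 4*j^3 - 12*j^2 + 32*j + 64)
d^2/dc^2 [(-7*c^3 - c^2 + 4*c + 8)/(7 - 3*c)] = 2*(63*c^3 - 441*c^2 + 1029*c - 107)/(27*c^3 - 189*c^2 + 441*c - 343)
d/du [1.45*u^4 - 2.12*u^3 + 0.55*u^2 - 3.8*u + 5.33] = 5.8*u^3 - 6.36*u^2 + 1.1*u - 3.8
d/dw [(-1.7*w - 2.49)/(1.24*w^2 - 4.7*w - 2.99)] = (2.108*w^2 + 6.1752*w - 6.62)/(1.5376*w^4 - 11.656*w^3 + 14.6748*w^2 + 28.106*w + 8.9401)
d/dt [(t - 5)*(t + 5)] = 2*t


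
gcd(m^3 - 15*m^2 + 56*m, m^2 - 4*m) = m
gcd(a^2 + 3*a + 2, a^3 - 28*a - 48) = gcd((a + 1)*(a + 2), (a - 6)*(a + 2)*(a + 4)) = a + 2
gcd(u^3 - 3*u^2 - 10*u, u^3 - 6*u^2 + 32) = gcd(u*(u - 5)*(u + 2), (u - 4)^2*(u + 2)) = u + 2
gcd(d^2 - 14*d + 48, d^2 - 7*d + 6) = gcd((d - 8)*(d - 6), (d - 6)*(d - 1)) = d - 6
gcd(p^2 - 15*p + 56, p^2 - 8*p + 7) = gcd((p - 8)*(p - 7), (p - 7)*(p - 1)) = p - 7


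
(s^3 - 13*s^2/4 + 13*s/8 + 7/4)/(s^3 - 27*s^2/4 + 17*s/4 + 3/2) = (8*s^3 - 26*s^2 + 13*s + 14)/(2*(4*s^3 - 27*s^2 + 17*s + 6))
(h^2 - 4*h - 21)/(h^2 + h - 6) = (h - 7)/(h - 2)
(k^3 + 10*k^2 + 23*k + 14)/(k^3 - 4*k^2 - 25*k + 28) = (k^3 + 10*k^2 + 23*k + 14)/(k^3 - 4*k^2 - 25*k + 28)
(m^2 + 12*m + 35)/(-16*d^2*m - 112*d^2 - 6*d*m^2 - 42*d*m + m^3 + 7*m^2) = (-m - 5)/(16*d^2 + 6*d*m - m^2)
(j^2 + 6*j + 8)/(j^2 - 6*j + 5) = (j^2 + 6*j + 8)/(j^2 - 6*j + 5)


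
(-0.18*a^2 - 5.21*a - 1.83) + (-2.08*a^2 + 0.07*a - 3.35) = -2.26*a^2 - 5.14*a - 5.18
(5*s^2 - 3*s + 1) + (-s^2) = 4*s^2 - 3*s + 1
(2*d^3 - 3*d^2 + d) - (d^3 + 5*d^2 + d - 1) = d^3 - 8*d^2 + 1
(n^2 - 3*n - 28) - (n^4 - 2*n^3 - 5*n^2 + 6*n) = -n^4 + 2*n^3 + 6*n^2 - 9*n - 28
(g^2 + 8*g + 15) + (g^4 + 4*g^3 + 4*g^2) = g^4 + 4*g^3 + 5*g^2 + 8*g + 15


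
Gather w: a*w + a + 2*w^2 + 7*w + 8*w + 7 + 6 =a + 2*w^2 + w*(a + 15) + 13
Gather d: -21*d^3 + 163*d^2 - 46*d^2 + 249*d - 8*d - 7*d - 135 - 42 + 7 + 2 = -21*d^3 + 117*d^2 + 234*d - 168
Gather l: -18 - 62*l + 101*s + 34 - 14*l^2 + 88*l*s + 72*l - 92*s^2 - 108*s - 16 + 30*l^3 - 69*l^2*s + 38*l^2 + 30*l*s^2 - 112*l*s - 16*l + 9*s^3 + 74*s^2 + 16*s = 30*l^3 + l^2*(24 - 69*s) + l*(30*s^2 - 24*s - 6) + 9*s^3 - 18*s^2 + 9*s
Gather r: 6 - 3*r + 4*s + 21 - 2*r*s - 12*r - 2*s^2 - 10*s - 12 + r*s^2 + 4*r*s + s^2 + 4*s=r*(s^2 + 2*s - 15) - s^2 - 2*s + 15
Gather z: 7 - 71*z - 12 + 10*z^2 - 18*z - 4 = 10*z^2 - 89*z - 9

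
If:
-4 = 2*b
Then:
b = -2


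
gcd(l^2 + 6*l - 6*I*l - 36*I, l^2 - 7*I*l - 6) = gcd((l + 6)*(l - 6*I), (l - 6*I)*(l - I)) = l - 6*I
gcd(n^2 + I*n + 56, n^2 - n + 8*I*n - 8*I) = n + 8*I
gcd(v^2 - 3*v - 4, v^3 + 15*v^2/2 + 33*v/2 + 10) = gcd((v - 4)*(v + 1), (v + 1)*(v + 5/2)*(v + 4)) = v + 1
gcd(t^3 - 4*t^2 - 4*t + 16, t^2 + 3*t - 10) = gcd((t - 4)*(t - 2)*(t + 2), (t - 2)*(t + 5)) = t - 2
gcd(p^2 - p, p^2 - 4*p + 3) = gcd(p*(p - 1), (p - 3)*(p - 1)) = p - 1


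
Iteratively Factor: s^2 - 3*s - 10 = (s + 2)*(s - 5)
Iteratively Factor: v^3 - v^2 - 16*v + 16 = (v + 4)*(v^2 - 5*v + 4) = (v - 1)*(v + 4)*(v - 4)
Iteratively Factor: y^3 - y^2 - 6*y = (y)*(y^2 - y - 6) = y*(y - 3)*(y + 2)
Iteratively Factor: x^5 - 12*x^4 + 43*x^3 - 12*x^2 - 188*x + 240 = (x - 2)*(x^4 - 10*x^3 + 23*x^2 + 34*x - 120) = (x - 4)*(x - 2)*(x^3 - 6*x^2 - x + 30) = (x - 4)*(x - 2)*(x + 2)*(x^2 - 8*x + 15) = (x - 5)*(x - 4)*(x - 2)*(x + 2)*(x - 3)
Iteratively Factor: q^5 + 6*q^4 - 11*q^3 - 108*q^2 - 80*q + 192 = (q - 4)*(q^4 + 10*q^3 + 29*q^2 + 8*q - 48) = (q - 4)*(q - 1)*(q^3 + 11*q^2 + 40*q + 48) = (q - 4)*(q - 1)*(q + 4)*(q^2 + 7*q + 12) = (q - 4)*(q - 1)*(q + 4)^2*(q + 3)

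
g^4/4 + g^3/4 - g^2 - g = g*(g/4 + 1/2)*(g - 2)*(g + 1)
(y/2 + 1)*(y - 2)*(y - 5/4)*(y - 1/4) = y^4/2 - 3*y^3/4 - 59*y^2/32 + 3*y - 5/8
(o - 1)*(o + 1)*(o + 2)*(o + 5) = o^4 + 7*o^3 + 9*o^2 - 7*o - 10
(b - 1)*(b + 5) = b^2 + 4*b - 5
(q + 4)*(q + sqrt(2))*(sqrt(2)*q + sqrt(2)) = sqrt(2)*q^3 + 2*q^2 + 5*sqrt(2)*q^2 + 4*sqrt(2)*q + 10*q + 8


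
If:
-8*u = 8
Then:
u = -1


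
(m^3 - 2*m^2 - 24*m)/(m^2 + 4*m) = m - 6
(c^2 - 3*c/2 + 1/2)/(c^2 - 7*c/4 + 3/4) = 2*(2*c - 1)/(4*c - 3)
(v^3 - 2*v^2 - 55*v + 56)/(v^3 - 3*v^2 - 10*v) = (-v^3 + 2*v^2 + 55*v - 56)/(v*(-v^2 + 3*v + 10))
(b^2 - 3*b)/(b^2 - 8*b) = (b - 3)/(b - 8)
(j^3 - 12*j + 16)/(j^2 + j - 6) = (j^2 + 2*j - 8)/(j + 3)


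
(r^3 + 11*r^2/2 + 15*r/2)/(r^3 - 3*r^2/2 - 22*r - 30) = r*(r + 3)/(r^2 - 4*r - 12)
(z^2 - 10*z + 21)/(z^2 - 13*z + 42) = (z - 3)/(z - 6)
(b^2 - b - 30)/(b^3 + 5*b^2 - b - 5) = (b - 6)/(b^2 - 1)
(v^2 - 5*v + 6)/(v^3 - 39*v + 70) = (v - 3)/(v^2 + 2*v - 35)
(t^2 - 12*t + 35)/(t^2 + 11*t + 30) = (t^2 - 12*t + 35)/(t^2 + 11*t + 30)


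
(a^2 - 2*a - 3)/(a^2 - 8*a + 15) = (a + 1)/(a - 5)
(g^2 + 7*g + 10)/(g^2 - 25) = (g + 2)/(g - 5)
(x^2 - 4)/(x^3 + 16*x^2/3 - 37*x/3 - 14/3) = 3*(x + 2)/(3*x^2 + 22*x + 7)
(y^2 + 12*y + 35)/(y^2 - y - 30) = (y + 7)/(y - 6)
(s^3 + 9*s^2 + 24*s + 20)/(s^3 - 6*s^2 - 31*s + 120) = (s^2 + 4*s + 4)/(s^2 - 11*s + 24)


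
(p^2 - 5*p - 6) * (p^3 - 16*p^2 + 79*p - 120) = p^5 - 21*p^4 + 153*p^3 - 419*p^2 + 126*p + 720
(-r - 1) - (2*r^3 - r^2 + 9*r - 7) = -2*r^3 + r^2 - 10*r + 6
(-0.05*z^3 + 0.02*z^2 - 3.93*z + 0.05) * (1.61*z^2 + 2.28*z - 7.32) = -0.0805*z^5 - 0.0818*z^4 - 5.9157*z^3 - 9.0263*z^2 + 28.8816*z - 0.366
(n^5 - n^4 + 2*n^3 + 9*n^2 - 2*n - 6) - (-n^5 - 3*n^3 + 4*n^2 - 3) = 2*n^5 - n^4 + 5*n^3 + 5*n^2 - 2*n - 3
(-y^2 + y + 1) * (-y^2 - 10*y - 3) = y^4 + 9*y^3 - 8*y^2 - 13*y - 3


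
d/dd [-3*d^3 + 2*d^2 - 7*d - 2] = -9*d^2 + 4*d - 7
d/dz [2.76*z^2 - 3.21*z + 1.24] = 5.52*z - 3.21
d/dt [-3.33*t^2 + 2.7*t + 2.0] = 2.7 - 6.66*t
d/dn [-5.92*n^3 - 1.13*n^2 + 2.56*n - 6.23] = -17.76*n^2 - 2.26*n + 2.56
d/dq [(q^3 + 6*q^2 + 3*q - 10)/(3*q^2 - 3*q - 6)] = (q^4 - 2*q^3 - 15*q^2 - 4*q - 16)/(3*(q^4 - 2*q^3 - 3*q^2 + 4*q + 4))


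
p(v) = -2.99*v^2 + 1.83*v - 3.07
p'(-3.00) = 19.77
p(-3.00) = -35.47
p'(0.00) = 1.83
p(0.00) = -3.07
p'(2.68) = -14.20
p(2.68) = -19.64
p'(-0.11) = 2.49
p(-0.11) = -3.31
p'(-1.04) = 8.05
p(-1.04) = -8.21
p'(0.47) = -0.98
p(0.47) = -2.87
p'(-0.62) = 5.54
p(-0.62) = -5.35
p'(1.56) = -7.50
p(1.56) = -7.49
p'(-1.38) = 10.08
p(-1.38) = -11.29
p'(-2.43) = 16.36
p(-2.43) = -25.17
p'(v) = 1.83 - 5.98*v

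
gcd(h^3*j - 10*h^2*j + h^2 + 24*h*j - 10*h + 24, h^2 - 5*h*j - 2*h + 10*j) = 1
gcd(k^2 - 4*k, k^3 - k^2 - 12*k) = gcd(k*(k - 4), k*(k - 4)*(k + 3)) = k^2 - 4*k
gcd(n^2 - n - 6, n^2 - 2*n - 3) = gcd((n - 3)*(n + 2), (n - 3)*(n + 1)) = n - 3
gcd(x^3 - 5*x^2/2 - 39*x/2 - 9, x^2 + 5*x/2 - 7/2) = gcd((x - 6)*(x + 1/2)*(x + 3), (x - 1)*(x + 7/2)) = 1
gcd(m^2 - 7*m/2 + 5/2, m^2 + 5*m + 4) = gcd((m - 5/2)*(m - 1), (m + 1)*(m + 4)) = 1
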